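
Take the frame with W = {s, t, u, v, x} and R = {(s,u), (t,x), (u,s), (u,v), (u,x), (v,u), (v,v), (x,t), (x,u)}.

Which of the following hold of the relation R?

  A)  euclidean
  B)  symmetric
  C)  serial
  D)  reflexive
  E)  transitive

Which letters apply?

(A) not euclidean: u R s and u R v but not s R v.
(B) symmetric: every R-edge is matched by its reverse.
(C) serial: every world has an R-successor.
(D) not reflexive: not s R s.
(E) not transitive: s R u and u R s but not s R s.

B, C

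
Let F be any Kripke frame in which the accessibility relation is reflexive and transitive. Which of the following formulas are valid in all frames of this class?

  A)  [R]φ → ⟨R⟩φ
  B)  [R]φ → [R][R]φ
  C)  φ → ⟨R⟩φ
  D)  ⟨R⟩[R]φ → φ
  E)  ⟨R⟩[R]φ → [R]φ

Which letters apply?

Reflexive relations are serial.
(A) axiom D: valid iff R is serial. Every such R is serial — valid.
(B) [R]φ → [R][R]φ is axiom 4; it is valid on a frame exactly when R is transitive. Every such R is transitive, so valid.
(C) φ → ⟨R⟩φ (the dual of axiom T) characterises the reflexive frames. Every such R is reflexive — valid.
(D) ⟨R⟩[R]φ → φ is the dual of axiom B; it is valid on a frame exactly when R is symmetric. Such an R need not be symmetric, so not valid.
(E) the dual of axiom 5: valid iff R is euclidean. Such an R need not be euclidean — not valid.

A, B, C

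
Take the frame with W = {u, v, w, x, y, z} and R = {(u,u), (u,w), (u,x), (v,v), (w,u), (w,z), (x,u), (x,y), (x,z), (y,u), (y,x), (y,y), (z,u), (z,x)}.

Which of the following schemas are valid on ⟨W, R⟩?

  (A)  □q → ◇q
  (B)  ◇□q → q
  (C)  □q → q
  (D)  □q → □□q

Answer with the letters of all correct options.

A

R is not reflexive: not w R w.
R is not symmetric: w R z but not z R w.
R is not transitive: u R w and w R z but not u R z.
R is serial: every world has an R-successor.
(A) axiom D: valid iff R is serial. R is serial — valid.
(B) ◇□q → q (the dual of axiom B) characterises the symmetric frames. R is not symmetric — not valid.
(C) axiom T: valid iff R is reflexive. R is not reflexive — not valid.
(D) □q → □□q (axiom 4) characterises the transitive frames. R is not transitive — not valid.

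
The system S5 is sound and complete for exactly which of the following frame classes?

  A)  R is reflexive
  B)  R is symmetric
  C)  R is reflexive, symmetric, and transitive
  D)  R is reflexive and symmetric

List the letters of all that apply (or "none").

C

(A) this class determines T (= KT), not S5.
(B) this class determines KB, not S5.
(C) S5 is sound and complete for exactly this class.
(D) this class determines B (= KTB), not S5.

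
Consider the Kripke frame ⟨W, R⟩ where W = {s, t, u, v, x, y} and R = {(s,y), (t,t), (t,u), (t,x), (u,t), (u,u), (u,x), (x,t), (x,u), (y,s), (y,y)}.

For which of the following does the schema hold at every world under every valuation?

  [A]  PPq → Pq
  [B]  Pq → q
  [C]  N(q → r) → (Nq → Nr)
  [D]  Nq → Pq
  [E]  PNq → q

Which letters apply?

C, E

R is symmetric: every R-edge is matched by its reverse.
R is not transitive: s R y and y R s but not s R s.
R is not serial: v has no R-successor.
R is not a subset of the identity: s R y with s ≠ y.
(A) PPq → Pq (the dual of axiom 4) characterises the transitive frames. R is not transitive — not valid.
(B) Pq → q is the converse of T; it holds exactly when R ⊆ identity. Here R ⊄ identity — not valid.
(C) N(q → r) → (Nq → Nr) is axiom K, valid on every Kripke frame — valid.
(D) axiom D: valid iff R is serial. R is not serial — not valid.
(E) PNq → q is the dual of axiom B, which corresponds to symmetry. R is symmetric — valid.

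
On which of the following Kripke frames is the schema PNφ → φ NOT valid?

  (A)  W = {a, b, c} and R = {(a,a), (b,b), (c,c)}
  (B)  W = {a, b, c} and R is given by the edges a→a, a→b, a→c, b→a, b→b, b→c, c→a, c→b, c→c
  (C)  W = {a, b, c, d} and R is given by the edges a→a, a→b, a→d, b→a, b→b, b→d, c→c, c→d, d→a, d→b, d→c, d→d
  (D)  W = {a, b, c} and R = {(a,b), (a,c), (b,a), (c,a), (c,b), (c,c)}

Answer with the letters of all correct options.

The schema PNφ → φ is the dual of axiom B; it is valid on a frame iff R is symmetric.
(A) R is symmetric (every R-edge is matched by its reverse), so the schema is valid here.
(B) R is symmetric (every R-edge is matched by its reverse), so the schema is valid here.
(C) R is symmetric (every R-edge is matched by its reverse), so the schema is valid here.
(D) R is not symmetric (c R b but not b R c), so the schema fails here.

D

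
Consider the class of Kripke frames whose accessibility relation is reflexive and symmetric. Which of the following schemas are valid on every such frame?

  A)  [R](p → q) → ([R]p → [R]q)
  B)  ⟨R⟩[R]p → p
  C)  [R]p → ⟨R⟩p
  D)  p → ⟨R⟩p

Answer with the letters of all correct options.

Reflexive relations are serial.
(A) [R](p → q) → ([R]p → [R]q) is axiom K, valid on every Kripke frame — valid.
(B) ⟨R⟩[R]p → p is the dual of axiom B; it is valid on a frame exactly when R is symmetric. Every such R is symmetric, so valid.
(C) [R]p → ⟨R⟩p is axiom D; it is valid on a frame exactly when R is serial. Every such R is serial, so valid.
(D) the dual of axiom T: valid iff R is reflexive. Every such R is reflexive — valid.

A, B, C, D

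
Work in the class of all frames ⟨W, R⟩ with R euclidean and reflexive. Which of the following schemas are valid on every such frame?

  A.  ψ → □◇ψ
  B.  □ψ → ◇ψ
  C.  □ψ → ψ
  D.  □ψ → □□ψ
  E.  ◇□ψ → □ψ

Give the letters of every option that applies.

A, B, C, D, E

A reflexive euclidean relation is also symmetric (from wRw and wRv the euclidean condition gives vRw) and hence transitive; it is an equivalence relation.
(A) ψ → □◇ψ (axiom B) characterises the symmetric frames. Every such R is symmetric — valid.
(B) axiom D: valid iff R is serial. Every such R is serial — valid.
(C) □ψ → ψ (axiom T) characterises the reflexive frames. Every such R is reflexive — valid.
(D) axiom 4: valid iff R is transitive. Every such R is transitive — valid.
(E) ◇□ψ → □ψ is the dual of axiom 5, which corresponds to the euclidean property. Every such R is euclidean — valid.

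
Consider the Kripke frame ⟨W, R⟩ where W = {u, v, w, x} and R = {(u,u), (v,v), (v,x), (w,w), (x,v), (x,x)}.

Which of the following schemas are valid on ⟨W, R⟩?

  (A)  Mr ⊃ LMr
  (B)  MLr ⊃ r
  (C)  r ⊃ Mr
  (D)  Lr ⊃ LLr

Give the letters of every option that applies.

R is reflexive: each world relates to itself.
R is symmetric: every R-edge is matched by its reverse.
R is transitive: R is closed under composition.
R is euclidean: any two R-successors of the same world are R-related.
(A) axiom 5: valid iff R is euclidean. R is euclidean — valid.
(B) MLr ⊃ r (the dual of axiom B) characterises the symmetric frames. R is symmetric — valid.
(C) r ⊃ Mr (the dual of axiom T) characterises the reflexive frames. R is reflexive — valid.
(D) Lr ⊃ LLr is axiom 4, which corresponds to transitivity. R is transitive — valid.

A, B, C, D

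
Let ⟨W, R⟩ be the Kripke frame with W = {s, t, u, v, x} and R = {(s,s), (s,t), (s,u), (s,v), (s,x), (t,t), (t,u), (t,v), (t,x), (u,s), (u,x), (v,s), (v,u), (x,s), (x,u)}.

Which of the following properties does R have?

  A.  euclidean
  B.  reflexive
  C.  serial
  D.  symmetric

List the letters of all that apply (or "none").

C

(A) not euclidean: s R t and s R s but not t R s.
(B) not reflexive: not u R u.
(C) serial: every world has an R-successor.
(D) not symmetric: s R t but not t R s.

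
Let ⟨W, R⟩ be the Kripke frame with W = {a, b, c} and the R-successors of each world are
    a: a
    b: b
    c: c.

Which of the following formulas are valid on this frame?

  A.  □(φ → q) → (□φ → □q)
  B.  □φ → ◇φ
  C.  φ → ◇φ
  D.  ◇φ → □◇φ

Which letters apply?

A, B, C, D

R is reflexive: each world relates to itself.
R is euclidean: any two R-successors of the same world are R-related.
R is serial: every world has an R-successor.
(A) □(φ → q) → (□φ → □q) is axiom K, valid on every Kripke frame — valid.
(B) □φ → ◇φ (axiom D) characterises the serial frames. R is serial — valid.
(C) the dual of axiom T: valid iff R is reflexive. R is reflexive — valid.
(D) axiom 5: valid iff R is euclidean. R is euclidean — valid.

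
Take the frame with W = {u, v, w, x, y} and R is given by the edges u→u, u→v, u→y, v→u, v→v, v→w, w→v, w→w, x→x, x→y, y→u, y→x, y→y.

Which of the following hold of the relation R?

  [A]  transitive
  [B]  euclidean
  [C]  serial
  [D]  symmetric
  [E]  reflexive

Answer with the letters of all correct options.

(A) not transitive: u R v and v R w but not u R w.
(B) not euclidean: u R v and u R y but not v R y.
(C) serial: every world has an R-successor.
(D) symmetric: every R-edge is matched by its reverse.
(E) reflexive: each world relates to itself.

C, D, E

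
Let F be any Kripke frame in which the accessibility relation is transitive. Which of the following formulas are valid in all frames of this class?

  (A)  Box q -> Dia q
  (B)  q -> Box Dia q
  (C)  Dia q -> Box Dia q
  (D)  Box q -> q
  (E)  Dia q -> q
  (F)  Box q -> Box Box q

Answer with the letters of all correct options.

(A) axiom D: valid iff R is serial. Such an R need not be serial — not valid.
(B) q -> Box Dia q (axiom B) characterises the symmetric frames. Such an R need not be symmetric — not valid.
(C) Dia q -> Box Dia q is axiom 5, which corresponds to the euclidean property. Such an R need not be euclidean — not valid.
(D) axiom T: valid iff R is reflexive. Such an R need not be reflexive — not valid.
(E) Dia q -> q is the converse of T; it holds exactly when R ⊆ identity. Such an R need not be a subset of the identity — not valid.
(F) Box q -> Box Box q is axiom 4, which corresponds to transitivity. Every such R is transitive — valid.

F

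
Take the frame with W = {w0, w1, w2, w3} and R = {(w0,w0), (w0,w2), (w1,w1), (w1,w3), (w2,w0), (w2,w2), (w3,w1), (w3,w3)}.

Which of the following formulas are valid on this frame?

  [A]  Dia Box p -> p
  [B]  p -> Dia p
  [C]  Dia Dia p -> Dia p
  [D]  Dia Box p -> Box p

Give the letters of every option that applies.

R is reflexive: each world relates to itself.
R is symmetric: every R-edge is matched by its reverse.
R is transitive: R is closed under composition.
R is euclidean: any two R-successors of the same world are R-related.
(A) Dia Box p -> p (the dual of axiom B) characterises the symmetric frames. R is symmetric — valid.
(B) p -> Dia p is the dual of axiom T, which corresponds to reflexivity. R is reflexive — valid.
(C) the dual of axiom 4: valid iff R is transitive. R is transitive — valid.
(D) the dual of axiom 5: valid iff R is euclidean. R is euclidean — valid.

A, B, C, D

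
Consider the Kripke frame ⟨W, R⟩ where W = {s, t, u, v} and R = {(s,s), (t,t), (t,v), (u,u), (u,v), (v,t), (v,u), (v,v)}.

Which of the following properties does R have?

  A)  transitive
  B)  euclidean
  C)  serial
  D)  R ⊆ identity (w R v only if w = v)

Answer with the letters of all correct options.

(A) not transitive: t R v and v R u but not t R u.
(B) not euclidean: v R t and v R u but not t R u.
(C) serial: every world has an R-successor.
(D) not ⊆ identity: t R v with t ≠ v.

C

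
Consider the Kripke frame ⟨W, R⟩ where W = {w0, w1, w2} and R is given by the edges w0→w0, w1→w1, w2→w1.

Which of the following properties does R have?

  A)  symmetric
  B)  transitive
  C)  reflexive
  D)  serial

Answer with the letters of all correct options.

(A) not symmetric: w2 R w1 but not w1 R w2.
(B) transitive: R is closed under composition.
(C) not reflexive: not w2 R w2.
(D) serial: every world has an R-successor.

B, D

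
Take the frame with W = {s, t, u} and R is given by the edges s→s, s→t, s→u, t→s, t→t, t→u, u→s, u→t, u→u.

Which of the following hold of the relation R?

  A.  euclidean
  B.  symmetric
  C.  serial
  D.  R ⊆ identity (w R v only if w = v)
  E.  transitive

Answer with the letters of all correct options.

A, B, C, E

(A) euclidean: any two R-successors of the same world are R-related.
(B) symmetric: every R-edge is matched by its reverse.
(C) serial: every world has an R-successor.
(D) not ⊆ identity: s R t with s ≠ t.
(E) transitive: R is closed under composition.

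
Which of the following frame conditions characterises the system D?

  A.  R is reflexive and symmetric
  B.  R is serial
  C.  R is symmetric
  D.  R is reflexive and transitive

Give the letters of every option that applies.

B

(A) this class determines B (= KTB), not D.
(B) D is sound and complete for exactly this class.
(C) this class determines KB, not D.
(D) this class determines S4, not D.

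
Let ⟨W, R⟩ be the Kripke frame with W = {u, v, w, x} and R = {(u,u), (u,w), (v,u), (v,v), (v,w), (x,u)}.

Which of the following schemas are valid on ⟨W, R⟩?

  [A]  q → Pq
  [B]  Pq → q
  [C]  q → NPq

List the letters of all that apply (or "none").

none

R is not reflexive: not w R w.
R is not symmetric: u R w but not w R u.
R is not a subset of the identity: u R w with u ≠ w.
(A) q → Pq (the dual of axiom T) characterises the reflexive frames. R is not reflexive — not valid.
(B) Pq → q is the converse of T; it holds exactly when R ⊆ identity. Here R ⊄ identity — not valid.
(C) axiom B: valid iff R is symmetric. R is not symmetric — not valid.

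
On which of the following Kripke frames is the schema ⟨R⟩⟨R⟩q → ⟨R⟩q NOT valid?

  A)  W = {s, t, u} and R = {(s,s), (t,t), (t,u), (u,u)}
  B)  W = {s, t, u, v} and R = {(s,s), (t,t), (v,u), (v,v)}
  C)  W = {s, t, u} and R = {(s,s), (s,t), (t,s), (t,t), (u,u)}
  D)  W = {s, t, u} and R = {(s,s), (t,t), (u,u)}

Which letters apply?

none

The schema ⟨R⟩⟨R⟩q → ⟨R⟩q is the dual of axiom 4; it is valid on a frame iff R is transitive.
(A) R is transitive (R is closed under composition), so the schema is valid here.
(B) R is transitive (R is closed under composition), so the schema is valid here.
(C) R is transitive (R is closed under composition), so the schema is valid here.
(D) R is transitive (R is closed under composition), so the schema is valid here.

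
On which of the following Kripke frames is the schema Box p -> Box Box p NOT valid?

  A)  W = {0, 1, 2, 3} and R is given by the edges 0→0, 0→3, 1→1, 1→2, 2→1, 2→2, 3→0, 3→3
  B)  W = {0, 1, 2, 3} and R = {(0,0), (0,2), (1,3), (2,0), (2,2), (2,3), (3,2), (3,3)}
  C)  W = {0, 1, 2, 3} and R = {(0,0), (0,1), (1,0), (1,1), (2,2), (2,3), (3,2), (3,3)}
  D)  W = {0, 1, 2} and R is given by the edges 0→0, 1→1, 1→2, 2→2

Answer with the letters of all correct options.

B

The schema Box p -> Box Box p is axiom 4; it is valid on a frame iff R is transitive.
(A) R is transitive (R is closed under composition), so the schema is valid here.
(B) R is not transitive (0 R 2 and 2 R 3 but not 0 R 3), so the schema fails here.
(C) R is transitive (R is closed under composition), so the schema is valid here.
(D) R is transitive (R is closed under composition), so the schema is valid here.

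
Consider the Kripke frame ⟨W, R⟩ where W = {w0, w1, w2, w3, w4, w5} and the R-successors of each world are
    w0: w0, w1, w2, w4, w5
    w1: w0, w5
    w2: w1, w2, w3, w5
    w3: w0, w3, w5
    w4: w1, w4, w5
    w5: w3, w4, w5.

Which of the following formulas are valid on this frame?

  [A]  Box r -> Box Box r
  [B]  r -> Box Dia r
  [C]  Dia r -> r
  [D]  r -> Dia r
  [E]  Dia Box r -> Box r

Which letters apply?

none

R is not reflexive: not w1 R w1.
R is not symmetric: w0 R w2 but not w2 R w0.
R is not transitive: w0 R w2 and w2 R w3 but not w0 R w3.
R is not euclidean: w0 R w1 and w0 R w2 but not w1 R w2.
R is not a subset of the identity: w0 R w1 with w0 ≠ w1.
(A) Box r -> Box Box r is axiom 4; it is valid on a frame exactly when R is transitive. R is not transitive, so not valid.
(B) r -> Box Dia r (axiom B) characterises the symmetric frames. R is not symmetric — not valid.
(C) Dia r -> r is the converse of T; it holds exactly when R ⊆ identity. Here R ⊄ identity — not valid.
(D) the dual of axiom T: valid iff R is reflexive. R is not reflexive — not valid.
(E) Dia Box r -> Box r (the dual of axiom 5) characterises the euclidean frames. R is not euclidean — not valid.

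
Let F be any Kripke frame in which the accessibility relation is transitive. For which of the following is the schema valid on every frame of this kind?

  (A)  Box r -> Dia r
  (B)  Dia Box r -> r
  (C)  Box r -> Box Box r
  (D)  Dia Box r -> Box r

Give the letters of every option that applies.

C

(A) Box r -> Dia r (axiom D) characterises the serial frames. Such an R need not be serial — not valid.
(B) Dia Box r -> r is the dual of axiom B, which corresponds to symmetry. Such an R need not be symmetric — not valid.
(C) axiom 4: valid iff R is transitive. Every such R is transitive — valid.
(D) Dia Box r -> Box r is the dual of axiom 5; it is valid on a frame exactly when R is euclidean. Such an R need not be euclidean, so not valid.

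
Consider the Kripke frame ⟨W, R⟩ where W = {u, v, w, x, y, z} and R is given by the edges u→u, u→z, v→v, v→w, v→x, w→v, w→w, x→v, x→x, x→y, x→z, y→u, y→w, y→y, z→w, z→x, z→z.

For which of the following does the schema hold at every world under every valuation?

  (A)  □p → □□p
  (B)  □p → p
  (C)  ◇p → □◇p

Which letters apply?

R is reflexive: each world relates to itself.
R is not transitive: u R z and z R w but not u R w.
R is not euclidean: u R z and u R u but not z R u.
(A) axiom 4: valid iff R is transitive. R is not transitive — not valid.
(B) □p → p is axiom T; it is valid on a frame exactly when R is reflexive. R is reflexive, so valid.
(C) ◇p → □◇p is axiom 5, which corresponds to the euclidean property. R is not euclidean — not valid.

B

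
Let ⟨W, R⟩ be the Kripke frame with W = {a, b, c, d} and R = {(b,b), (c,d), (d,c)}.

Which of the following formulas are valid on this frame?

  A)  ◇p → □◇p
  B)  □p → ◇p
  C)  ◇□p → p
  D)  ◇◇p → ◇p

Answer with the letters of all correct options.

C

R is symmetric: every R-edge is matched by its reverse.
R is not transitive: c R d and d R c but not c R c.
R is not euclidean: c R d and c R d but not d R d.
R is not serial: a has no R-successor.
(A) ◇p → □◇p is axiom 5; it is valid on a frame exactly when R is euclidean. R is not euclidean, so not valid.
(B) axiom D: valid iff R is serial. R is not serial — not valid.
(C) ◇□p → p (the dual of axiom B) characterises the symmetric frames. R is symmetric — valid.
(D) ◇◇p → ◇p is the dual of axiom 4, which corresponds to transitivity. R is not transitive — not valid.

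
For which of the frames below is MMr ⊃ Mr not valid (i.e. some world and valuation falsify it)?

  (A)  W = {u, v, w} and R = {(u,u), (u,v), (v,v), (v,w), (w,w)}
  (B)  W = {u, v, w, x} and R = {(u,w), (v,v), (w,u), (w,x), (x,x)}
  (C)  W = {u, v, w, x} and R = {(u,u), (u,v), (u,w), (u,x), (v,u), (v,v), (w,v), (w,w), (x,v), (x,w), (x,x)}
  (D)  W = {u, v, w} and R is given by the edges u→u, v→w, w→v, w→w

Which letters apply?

A, B, C, D

The schema MMr ⊃ Mr is the dual of axiom 4; it is valid on a frame iff R is transitive.
(A) R is not transitive (u R v and v R w but not u R w), so the schema fails here.
(B) R is not transitive (u R w and w R u but not u R u), so the schema fails here.
(C) R is not transitive (v R u and u R w but not v R w), so the schema fails here.
(D) R is not transitive (v R w and w R v but not v R v), so the schema fails here.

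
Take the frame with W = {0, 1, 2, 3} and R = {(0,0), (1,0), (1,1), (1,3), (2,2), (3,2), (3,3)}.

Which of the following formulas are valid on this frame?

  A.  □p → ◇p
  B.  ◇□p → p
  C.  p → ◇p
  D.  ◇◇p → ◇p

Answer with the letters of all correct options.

A, C

R is reflexive: each world relates to itself.
R is not symmetric: 1 R 0 but not 0 R 1.
R is not transitive: 1 R 3 and 3 R 2 but not 1 R 2.
R is serial: every world has an R-successor.
(A) □p → ◇p (axiom D) characterises the serial frames. R is serial — valid.
(B) ◇□p → p (the dual of axiom B) characterises the symmetric frames. R is not symmetric — not valid.
(C) p → ◇p (the dual of axiom T) characterises the reflexive frames. R is reflexive — valid.
(D) ◇◇p → ◇p is the dual of axiom 4, which corresponds to transitivity. R is not transitive — not valid.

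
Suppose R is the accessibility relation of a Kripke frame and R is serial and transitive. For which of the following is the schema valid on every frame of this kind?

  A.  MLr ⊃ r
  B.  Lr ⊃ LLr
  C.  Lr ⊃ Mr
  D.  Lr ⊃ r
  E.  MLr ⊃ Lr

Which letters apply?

B, C

(A) MLr ⊃ r (the dual of axiom B) characterises the symmetric frames. Such an R need not be symmetric — not valid.
(B) Lr ⊃ LLr is axiom 4; it is valid on a frame exactly when R is transitive. Every such R is transitive, so valid.
(C) Lr ⊃ Mr is axiom D, which corresponds to seriality. Every such R is serial — valid.
(D) axiom T: valid iff R is reflexive. Such an R need not be reflexive — not valid.
(E) the dual of axiom 5: valid iff R is euclidean. Such an R need not be euclidean — not valid.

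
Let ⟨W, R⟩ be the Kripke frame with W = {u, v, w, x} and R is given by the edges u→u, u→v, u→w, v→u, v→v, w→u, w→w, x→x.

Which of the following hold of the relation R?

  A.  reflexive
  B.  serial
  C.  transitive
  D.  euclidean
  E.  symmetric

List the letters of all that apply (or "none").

A, B, E

(A) reflexive: each world relates to itself.
(B) serial: every world has an R-successor.
(C) not transitive: v R u and u R w but not v R w.
(D) not euclidean: u R v and u R w but not v R w.
(E) symmetric: every R-edge is matched by its reverse.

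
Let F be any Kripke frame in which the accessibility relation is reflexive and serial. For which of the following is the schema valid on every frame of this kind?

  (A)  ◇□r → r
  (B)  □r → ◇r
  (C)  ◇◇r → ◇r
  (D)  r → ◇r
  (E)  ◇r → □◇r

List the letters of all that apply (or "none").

B, D

(A) ◇□r → r is the dual of axiom B; it is valid on a frame exactly when R is symmetric. Such an R need not be symmetric, so not valid.
(B) □r → ◇r is axiom D; it is valid on a frame exactly when R is serial. Every such R is serial, so valid.
(C) ◇◇r → ◇r is the dual of axiom 4; it is valid on a frame exactly when R is transitive. Such an R need not be transitive, so not valid.
(D) r → ◇r is the dual of axiom T; it is valid on a frame exactly when R is reflexive. Every such R is reflexive, so valid.
(E) ◇r → □◇r is axiom 5; it is valid on a frame exactly when R is euclidean. Such an R need not be euclidean, so not valid.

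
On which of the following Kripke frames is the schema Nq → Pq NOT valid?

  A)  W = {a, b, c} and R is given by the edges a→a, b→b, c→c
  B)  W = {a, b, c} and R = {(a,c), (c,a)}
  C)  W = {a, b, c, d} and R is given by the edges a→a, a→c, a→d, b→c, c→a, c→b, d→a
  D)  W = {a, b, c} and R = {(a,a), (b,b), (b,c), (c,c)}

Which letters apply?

B

The schema Nq → Pq is axiom D; it is valid on a frame iff R is serial.
(A) R is serial (every world has an R-successor), so the schema is valid here.
(B) R is not serial (b has no R-successor), so the schema fails here.
(C) R is serial (every world has an R-successor), so the schema is valid here.
(D) R is serial (every world has an R-successor), so the schema is valid here.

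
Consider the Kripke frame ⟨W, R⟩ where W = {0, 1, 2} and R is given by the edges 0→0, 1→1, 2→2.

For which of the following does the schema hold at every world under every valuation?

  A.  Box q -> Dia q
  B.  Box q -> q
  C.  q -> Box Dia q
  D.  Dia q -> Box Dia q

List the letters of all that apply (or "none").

R is reflexive: each world relates to itself.
R is symmetric: every R-edge is matched by its reverse.
R is euclidean: any two R-successors of the same world are R-related.
R is serial: every world has an R-successor.
(A) Box q -> Dia q is axiom D; it is valid on a frame exactly when R is serial. R is serial, so valid.
(B) Box q -> q is axiom T; it is valid on a frame exactly when R is reflexive. R is reflexive, so valid.
(C) axiom B: valid iff R is symmetric. R is symmetric — valid.
(D) Dia q -> Box Dia q is axiom 5, which corresponds to the euclidean property. R is euclidean — valid.

A, B, C, D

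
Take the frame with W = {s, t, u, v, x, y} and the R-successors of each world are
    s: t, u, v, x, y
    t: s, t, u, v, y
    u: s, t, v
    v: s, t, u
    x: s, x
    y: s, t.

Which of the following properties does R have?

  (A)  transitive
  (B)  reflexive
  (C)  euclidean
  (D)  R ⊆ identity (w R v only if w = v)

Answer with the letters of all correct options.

(A) not transitive: s R t and t R s but not s R s.
(B) not reflexive: not s R s.
(C) not euclidean: s R t and s R x but not t R x.
(D) not ⊆ identity: s R t with s ≠ t.

none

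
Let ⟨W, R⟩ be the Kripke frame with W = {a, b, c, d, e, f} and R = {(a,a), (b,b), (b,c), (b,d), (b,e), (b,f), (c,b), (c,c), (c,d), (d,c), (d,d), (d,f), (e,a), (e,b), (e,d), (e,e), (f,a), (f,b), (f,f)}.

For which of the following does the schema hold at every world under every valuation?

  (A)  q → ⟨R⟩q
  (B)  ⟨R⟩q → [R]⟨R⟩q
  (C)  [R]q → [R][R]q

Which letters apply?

A

R is reflexive: each world relates to itself.
R is not transitive: b R e and e R a but not b R a.
R is not euclidean: b R c and b R e but not c R e.
(A) the dual of axiom T: valid iff R is reflexive. R is reflexive — valid.
(B) ⟨R⟩q → [R]⟨R⟩q (axiom 5) characterises the euclidean frames. R is not euclidean — not valid.
(C) [R]q → [R][R]q is axiom 4, which corresponds to transitivity. R is not transitive — not valid.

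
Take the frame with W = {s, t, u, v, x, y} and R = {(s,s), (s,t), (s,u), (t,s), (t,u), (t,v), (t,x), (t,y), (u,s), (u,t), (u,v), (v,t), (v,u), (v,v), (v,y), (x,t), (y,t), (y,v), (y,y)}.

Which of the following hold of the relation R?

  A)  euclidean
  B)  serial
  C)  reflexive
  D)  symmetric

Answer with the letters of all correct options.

B, D

(A) not euclidean: t R s and t R v but not s R v.
(B) serial: every world has an R-successor.
(C) not reflexive: not t R t.
(D) symmetric: every R-edge is matched by its reverse.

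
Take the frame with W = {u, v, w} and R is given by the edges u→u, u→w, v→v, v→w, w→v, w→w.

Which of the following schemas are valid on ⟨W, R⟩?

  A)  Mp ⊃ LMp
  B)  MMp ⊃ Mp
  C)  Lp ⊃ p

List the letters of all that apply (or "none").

R is reflexive: each world relates to itself.
R is not transitive: u R w and w R v but not u R v.
R is not euclidean: u R w and u R u but not w R u.
(A) Mp ⊃ LMp (axiom 5) characterises the euclidean frames. R is not euclidean — not valid.
(B) the dual of axiom 4: valid iff R is transitive. R is not transitive — not valid.
(C) Lp ⊃ p is axiom T; it is valid on a frame exactly when R is reflexive. R is reflexive, so valid.

C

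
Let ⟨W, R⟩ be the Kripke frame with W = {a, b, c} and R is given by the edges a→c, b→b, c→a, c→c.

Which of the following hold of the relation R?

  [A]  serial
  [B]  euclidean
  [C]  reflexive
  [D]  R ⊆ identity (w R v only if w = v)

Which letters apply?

(A) serial: every world has an R-successor.
(B) not euclidean: c R a and c R a but not a R a.
(C) not reflexive: not a R a.
(D) not ⊆ identity: a R c with a ≠ c.

A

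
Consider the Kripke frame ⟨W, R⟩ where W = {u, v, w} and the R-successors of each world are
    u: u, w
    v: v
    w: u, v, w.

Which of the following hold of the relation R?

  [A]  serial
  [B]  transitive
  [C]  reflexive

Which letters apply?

(A) serial: every world has an R-successor.
(B) not transitive: u R w and w R v but not u R v.
(C) reflexive: each world relates to itself.

A, C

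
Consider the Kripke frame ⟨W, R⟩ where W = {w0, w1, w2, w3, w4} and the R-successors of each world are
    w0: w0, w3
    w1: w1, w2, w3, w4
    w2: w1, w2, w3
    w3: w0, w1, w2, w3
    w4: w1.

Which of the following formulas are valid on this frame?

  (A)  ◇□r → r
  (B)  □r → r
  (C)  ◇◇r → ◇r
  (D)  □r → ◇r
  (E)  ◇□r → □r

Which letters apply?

R is not reflexive: not w4 R w4.
R is symmetric: every R-edge is matched by its reverse.
R is not transitive: w0 R w3 and w3 R w1 but not w0 R w1.
R is not euclidean: w1 R w2 and w1 R w4 but not w2 R w4.
R is serial: every world has an R-successor.
(A) ◇□r → r is the dual of axiom B; it is valid on a frame exactly when R is symmetric. R is symmetric, so valid.
(B) axiom T: valid iff R is reflexive. R is not reflexive — not valid.
(C) the dual of axiom 4: valid iff R is transitive. R is not transitive — not valid.
(D) axiom D: valid iff R is serial. R is serial — valid.
(E) ◇□r → □r is the dual of axiom 5; it is valid on a frame exactly when R is euclidean. R is not euclidean, so not valid.

A, D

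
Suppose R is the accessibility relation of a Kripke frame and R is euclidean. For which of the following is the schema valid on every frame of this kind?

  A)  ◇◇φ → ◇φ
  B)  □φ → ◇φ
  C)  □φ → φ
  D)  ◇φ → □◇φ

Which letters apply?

D

(A) ◇◇φ → ◇φ is the dual of axiom 4, which corresponds to transitivity. Such an R need not be transitive — not valid.
(B) □φ → ◇φ (axiom D) characterises the serial frames. Such an R need not be serial — not valid.
(C) □φ → φ (axiom T) characterises the reflexive frames. Such an R need not be reflexive — not valid.
(D) ◇φ → □◇φ is axiom 5, which corresponds to the euclidean property. Every such R is euclidean — valid.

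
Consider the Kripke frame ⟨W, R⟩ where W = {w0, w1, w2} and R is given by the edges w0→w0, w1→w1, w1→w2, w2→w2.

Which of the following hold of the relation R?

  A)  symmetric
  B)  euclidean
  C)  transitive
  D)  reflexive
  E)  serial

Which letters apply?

(A) not symmetric: w1 R w2 but not w2 R w1.
(B) not euclidean: w1 R w2 and w1 R w1 but not w2 R w1.
(C) transitive: R is closed under composition.
(D) reflexive: each world relates to itself.
(E) serial: every world has an R-successor.

C, D, E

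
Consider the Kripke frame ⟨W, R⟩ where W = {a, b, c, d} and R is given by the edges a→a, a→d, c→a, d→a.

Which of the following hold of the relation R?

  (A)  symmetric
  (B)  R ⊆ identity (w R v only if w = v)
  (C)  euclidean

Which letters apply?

none

(A) not symmetric: c R a but not a R c.
(B) not ⊆ identity: a R d with a ≠ d.
(C) not euclidean: a R d and a R d but not d R d.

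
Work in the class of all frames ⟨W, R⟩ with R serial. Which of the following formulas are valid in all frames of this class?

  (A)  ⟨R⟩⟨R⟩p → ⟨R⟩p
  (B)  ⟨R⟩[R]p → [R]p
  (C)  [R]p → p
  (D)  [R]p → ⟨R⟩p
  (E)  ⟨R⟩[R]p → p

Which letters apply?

(A) ⟨R⟩⟨R⟩p → ⟨R⟩p is the dual of axiom 4; it is valid on a frame exactly when R is transitive. Such an R need not be transitive, so not valid.
(B) ⟨R⟩[R]p → [R]p is the dual of axiom 5; it is valid on a frame exactly when R is euclidean. Such an R need not be euclidean, so not valid.
(C) [R]p → p (axiom T) characterises the reflexive frames. Such an R need not be reflexive — not valid.
(D) axiom D: valid iff R is serial. Every such R is serial — valid.
(E) ⟨R⟩[R]p → p is the dual of axiom B, which corresponds to symmetry. Such an R need not be symmetric — not valid.

D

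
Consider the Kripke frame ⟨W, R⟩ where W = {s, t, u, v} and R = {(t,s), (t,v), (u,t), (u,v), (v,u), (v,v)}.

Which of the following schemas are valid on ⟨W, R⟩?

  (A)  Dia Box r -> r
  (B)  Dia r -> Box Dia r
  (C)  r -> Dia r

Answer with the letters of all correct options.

R is not reflexive: not s R s.
R is not symmetric: t R s but not s R t.
R is not euclidean: t R s and t R v but not s R v.
(A) Dia Box r -> r is the dual of axiom B, which corresponds to symmetry. R is not symmetric — not valid.
(B) Dia r -> Box Dia r is axiom 5; it is valid on a frame exactly when R is euclidean. R is not euclidean, so not valid.
(C) r -> Dia r is the dual of axiom T, which corresponds to reflexivity. R is not reflexive — not valid.

none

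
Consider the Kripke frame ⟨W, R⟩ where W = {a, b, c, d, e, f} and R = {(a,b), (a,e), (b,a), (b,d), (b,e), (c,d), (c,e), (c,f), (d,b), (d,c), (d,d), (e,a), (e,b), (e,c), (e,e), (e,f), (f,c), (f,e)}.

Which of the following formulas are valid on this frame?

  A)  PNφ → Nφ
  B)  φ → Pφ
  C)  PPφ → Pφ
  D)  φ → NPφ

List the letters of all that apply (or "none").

R is not reflexive: not a R a.
R is symmetric: every R-edge is matched by its reverse.
R is not transitive: a R b and b R a but not a R a.
R is not euclidean: b R a and b R d but not a R d.
(A) PNφ → Nφ is the dual of axiom 5; it is valid on a frame exactly when R is euclidean. R is not euclidean, so not valid.
(B) φ → Pφ (the dual of axiom T) characterises the reflexive frames. R is not reflexive — not valid.
(C) PPφ → Pφ is the dual of axiom 4; it is valid on a frame exactly when R is transitive. R is not transitive, so not valid.
(D) φ → NPφ is axiom B; it is valid on a frame exactly when R is symmetric. R is symmetric, so valid.

D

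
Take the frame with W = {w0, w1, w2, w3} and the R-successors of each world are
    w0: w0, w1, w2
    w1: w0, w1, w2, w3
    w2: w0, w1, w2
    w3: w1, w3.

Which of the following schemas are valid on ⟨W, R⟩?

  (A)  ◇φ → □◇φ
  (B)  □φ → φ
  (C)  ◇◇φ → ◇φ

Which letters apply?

B

R is reflexive: each world relates to itself.
R is not transitive: w0 R w1 and w1 R w3 but not w0 R w3.
R is not euclidean: w1 R w0 and w1 R w3 but not w0 R w3.
(A) ◇φ → □◇φ is axiom 5; it is valid on a frame exactly when R is euclidean. R is not euclidean, so not valid.
(B) □φ → φ is axiom T; it is valid on a frame exactly when R is reflexive. R is reflexive, so valid.
(C) the dual of axiom 4: valid iff R is transitive. R is not transitive — not valid.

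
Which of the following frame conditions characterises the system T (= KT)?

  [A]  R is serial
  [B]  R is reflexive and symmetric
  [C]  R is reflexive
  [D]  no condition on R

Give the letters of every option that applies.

C

(A) this class determines D, not T (= KT).
(B) this class determines B (= KTB), not T (= KT).
(C) T (= KT) is sound and complete for exactly this class.
(D) this class determines K, not T (= KT).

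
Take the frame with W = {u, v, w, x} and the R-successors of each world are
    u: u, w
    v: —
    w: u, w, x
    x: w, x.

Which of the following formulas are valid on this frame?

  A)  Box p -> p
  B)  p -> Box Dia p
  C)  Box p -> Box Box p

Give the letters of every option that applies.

B

R is not reflexive: not v R v.
R is symmetric: every R-edge is matched by its reverse.
R is not transitive: u R w and w R x but not u R x.
(A) Box p -> p is axiom T; it is valid on a frame exactly when R is reflexive. R is not reflexive, so not valid.
(B) p -> Box Dia p (axiom B) characterises the symmetric frames. R is symmetric — valid.
(C) axiom 4: valid iff R is transitive. R is not transitive — not valid.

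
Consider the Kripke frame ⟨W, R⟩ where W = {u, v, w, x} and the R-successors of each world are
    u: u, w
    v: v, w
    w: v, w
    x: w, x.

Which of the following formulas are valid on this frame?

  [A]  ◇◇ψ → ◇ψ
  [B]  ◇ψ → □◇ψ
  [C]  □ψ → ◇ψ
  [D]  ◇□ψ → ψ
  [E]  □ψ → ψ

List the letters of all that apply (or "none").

R is reflexive: each world relates to itself.
R is not symmetric: u R w but not w R u.
R is not transitive: u R w and w R v but not u R v.
R is not euclidean: u R w and u R u but not w R u.
R is serial: every world has an R-successor.
(A) ◇◇ψ → ◇ψ is the dual of axiom 4; it is valid on a frame exactly when R is transitive. R is not transitive, so not valid.
(B) ◇ψ → □◇ψ is axiom 5; it is valid on a frame exactly when R is euclidean. R is not euclidean, so not valid.
(C) □ψ → ◇ψ is axiom D; it is valid on a frame exactly when R is serial. R is serial, so valid.
(D) ◇□ψ → ψ is the dual of axiom B; it is valid on a frame exactly when R is symmetric. R is not symmetric, so not valid.
(E) axiom T: valid iff R is reflexive. R is reflexive — valid.

C, E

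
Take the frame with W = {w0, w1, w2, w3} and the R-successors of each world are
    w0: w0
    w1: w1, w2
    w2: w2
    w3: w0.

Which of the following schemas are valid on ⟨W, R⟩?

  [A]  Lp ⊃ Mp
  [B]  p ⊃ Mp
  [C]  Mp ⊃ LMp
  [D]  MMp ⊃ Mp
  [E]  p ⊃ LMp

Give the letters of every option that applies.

A, D

R is not reflexive: not w3 R w3.
R is not symmetric: w1 R w2 but not w2 R w1.
R is transitive: R is closed under composition.
R is not euclidean: w1 R w2 and w1 R w1 but not w2 R w1.
R is serial: every world has an R-successor.
(A) axiom D: valid iff R is serial. R is serial — valid.
(B) p ⊃ Mp is the dual of axiom T; it is valid on a frame exactly when R is reflexive. R is not reflexive, so not valid.
(C) Mp ⊃ LMp is axiom 5, which corresponds to the euclidean property. R is not euclidean — not valid.
(D) MMp ⊃ Mp (the dual of axiom 4) characterises the transitive frames. R is transitive — valid.
(E) axiom B: valid iff R is symmetric. R is not symmetric — not valid.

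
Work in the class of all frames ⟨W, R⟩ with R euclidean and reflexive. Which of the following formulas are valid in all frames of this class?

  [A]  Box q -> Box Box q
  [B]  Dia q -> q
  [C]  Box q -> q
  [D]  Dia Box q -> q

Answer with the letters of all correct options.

A reflexive euclidean relation is also symmetric (from wRw and wRv the euclidean condition gives vRw) and hence transitive; it is an equivalence relation.
(A) Box q -> Box Box q is axiom 4; it is valid on a frame exactly when R is transitive. Every such R is transitive, so valid.
(B) Dia q -> q is the converse of T; it holds exactly when R ⊆ identity. Such an R need not be a subset of the identity — not valid.
(C) axiom T: valid iff R is reflexive. Every such R is reflexive — valid.
(D) Dia Box q -> q is the dual of axiom B, which corresponds to symmetry. Every such R is symmetric — valid.

A, C, D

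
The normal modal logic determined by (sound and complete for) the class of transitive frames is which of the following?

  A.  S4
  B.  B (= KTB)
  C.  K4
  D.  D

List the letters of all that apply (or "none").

C

(A) S4 is determined by the class of reflexive and transitive frames.
(B) B (= KTB) is determined by the class of reflexive and symmetric frames.
(C) K4 is determined by exactly this class.
(D) D is determined by the class of serial frames.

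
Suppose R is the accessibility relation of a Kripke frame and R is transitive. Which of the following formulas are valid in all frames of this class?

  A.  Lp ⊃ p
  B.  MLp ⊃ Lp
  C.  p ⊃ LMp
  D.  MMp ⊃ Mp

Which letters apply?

D

(A) axiom T: valid iff R is reflexive. Such an R need not be reflexive — not valid.
(B) MLp ⊃ Lp is the dual of axiom 5; it is valid on a frame exactly when R is euclidean. Such an R need not be euclidean, so not valid.
(C) axiom B: valid iff R is symmetric. Such an R need not be symmetric — not valid.
(D) MMp ⊃ Mp (the dual of axiom 4) characterises the transitive frames. Every such R is transitive — valid.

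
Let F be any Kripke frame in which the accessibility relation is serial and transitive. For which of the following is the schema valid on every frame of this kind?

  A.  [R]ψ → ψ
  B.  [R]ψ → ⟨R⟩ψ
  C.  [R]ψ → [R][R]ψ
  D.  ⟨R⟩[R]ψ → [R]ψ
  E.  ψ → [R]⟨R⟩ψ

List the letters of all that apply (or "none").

B, C

(A) [R]ψ → ψ is axiom T; it is valid on a frame exactly when R is reflexive. Such an R need not be reflexive, so not valid.
(B) [R]ψ → ⟨R⟩ψ (axiom D) characterises the serial frames. Every such R is serial — valid.
(C) [R]ψ → [R][R]ψ is axiom 4; it is valid on a frame exactly when R is transitive. Every such R is transitive, so valid.
(D) the dual of axiom 5: valid iff R is euclidean. Such an R need not be euclidean — not valid.
(E) ψ → [R]⟨R⟩ψ (axiom B) characterises the symmetric frames. Such an R need not be symmetric — not valid.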